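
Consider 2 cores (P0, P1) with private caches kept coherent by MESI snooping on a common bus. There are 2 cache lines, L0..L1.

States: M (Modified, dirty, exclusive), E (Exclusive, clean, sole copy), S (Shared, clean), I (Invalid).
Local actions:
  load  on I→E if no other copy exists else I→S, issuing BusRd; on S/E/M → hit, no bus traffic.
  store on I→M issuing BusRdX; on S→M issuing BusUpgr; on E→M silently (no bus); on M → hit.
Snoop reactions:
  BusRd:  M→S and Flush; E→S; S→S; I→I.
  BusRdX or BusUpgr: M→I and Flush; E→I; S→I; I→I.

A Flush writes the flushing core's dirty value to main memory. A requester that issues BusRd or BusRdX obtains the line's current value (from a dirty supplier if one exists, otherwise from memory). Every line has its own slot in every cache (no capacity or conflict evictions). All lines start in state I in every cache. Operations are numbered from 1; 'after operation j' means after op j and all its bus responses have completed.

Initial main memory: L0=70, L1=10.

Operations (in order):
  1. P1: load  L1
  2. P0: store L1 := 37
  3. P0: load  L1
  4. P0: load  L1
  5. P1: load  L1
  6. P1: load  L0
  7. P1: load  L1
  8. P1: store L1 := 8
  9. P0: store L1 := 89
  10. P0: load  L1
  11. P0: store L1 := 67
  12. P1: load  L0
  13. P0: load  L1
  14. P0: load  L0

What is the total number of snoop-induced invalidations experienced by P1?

[1] P1: load  L1 | P0:I, P1:E(10) | bus: BusRd
[2] P0: store L1 := 37 | P0:M(37), P1:I | bus: BusRdX
[3] P0: load  L1 | P0:M(37), P1:I | bus: none
[4] P0: load  L1 | P0:M(37), P1:I | bus: none
[5] P1: load  L1 | P0:S(37), P1:S(37) | bus: BusRd,Flush
[6] P1: load  L0 | P0:I, P1:E(70) | bus: BusRd
[7] P1: load  L1 | P0:S(37), P1:S(37) | bus: none
[8] P1: store L1 := 8 | P0:I, P1:M(8) | bus: BusUpgr
[9] P0: store L1 := 89 | P0:M(89), P1:I | bus: BusRdX,Flush
[10] P0: load  L1 | P0:M(89), P1:I | bus: none
[11] P0: store L1 := 67 | P0:M(67), P1:I | bus: none
[12] P1: load  L0 | P0:I, P1:E(70) | bus: none
[13] P0: load  L1 | P0:M(67), P1:I | bus: none
[14] P0: load  L0 | P0:S(70), P1:S(70) | bus: BusRd

invalidations = 2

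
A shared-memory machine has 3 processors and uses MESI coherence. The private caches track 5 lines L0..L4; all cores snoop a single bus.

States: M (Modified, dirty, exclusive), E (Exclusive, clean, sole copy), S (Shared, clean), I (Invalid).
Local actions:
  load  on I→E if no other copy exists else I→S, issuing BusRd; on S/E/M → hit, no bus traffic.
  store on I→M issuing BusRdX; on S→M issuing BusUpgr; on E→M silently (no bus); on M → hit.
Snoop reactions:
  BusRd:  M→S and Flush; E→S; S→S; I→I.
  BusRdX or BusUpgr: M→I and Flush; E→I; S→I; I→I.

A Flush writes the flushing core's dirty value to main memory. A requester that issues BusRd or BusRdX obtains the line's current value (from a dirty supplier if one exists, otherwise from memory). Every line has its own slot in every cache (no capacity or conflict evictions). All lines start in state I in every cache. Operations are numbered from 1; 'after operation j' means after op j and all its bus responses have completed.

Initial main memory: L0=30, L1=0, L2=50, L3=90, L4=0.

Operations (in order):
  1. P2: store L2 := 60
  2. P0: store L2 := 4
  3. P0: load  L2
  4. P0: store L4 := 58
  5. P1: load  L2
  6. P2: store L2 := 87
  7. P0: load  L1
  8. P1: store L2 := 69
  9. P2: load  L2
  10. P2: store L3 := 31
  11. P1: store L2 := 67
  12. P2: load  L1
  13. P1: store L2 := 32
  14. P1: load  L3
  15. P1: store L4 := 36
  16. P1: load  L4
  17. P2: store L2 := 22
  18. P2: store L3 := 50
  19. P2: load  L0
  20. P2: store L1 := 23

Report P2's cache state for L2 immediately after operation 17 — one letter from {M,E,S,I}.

  op1 P2: store L2 := 60 → I/I/M on L2; bus BusRdX; mem=50
  op2 P0: store L2 := 4 → M/I/I on L2; bus BusRdX Flush; mem=60
  op3 P0: load  L2 → M/I/I on L2; bus (none); mem=60
  op4 P0: store L4 := 58 → M/I/I on L4; bus BusRdX; mem=0
  op5 P1: load  L2 → S/S/I on L2; bus BusRd Flush; mem=4
  op6 P2: store L2 := 87 → I/I/M on L2; bus BusRdX; mem=4
  op7 P0: load  L1 → E/I/I on L1; bus BusRd; mem=0
  op8 P1: store L2 := 69 → I/M/I on L2; bus BusRdX Flush; mem=87
  op9 P2: load  L2 → I/S/S on L2; bus BusRd Flush; mem=69
  op10 P2: store L3 := 31 → I/I/M on L3; bus BusRdX; mem=90
  op11 P1: store L2 := 67 → I/M/I on L2; bus BusUpgr; mem=69
  op12 P2: load  L1 → S/I/S on L1; bus BusRd; mem=0
  op13 P1: store L2 := 32 → I/M/I on L2; bus (none); mem=69
  op14 P1: load  L3 → I/S/S on L3; bus BusRd Flush; mem=31
  op15 P1: store L4 := 36 → I/M/I on L4; bus BusRdX Flush; mem=58
  op16 P1: load  L4 → I/M/I on L4; bus (none); mem=58
  op17 P2: store L2 := 22 → I/I/M on L2; bus BusRdX Flush; mem=32
  op18 P2: store L3 := 50 → I/I/M on L3; bus BusUpgr; mem=31
  op19 P2: load  L0 → I/I/E on L0; bus BusRd; mem=30
  op20 P2: store L1 := 23 → I/I/M on L1; bus BusUpgr; mem=0

state = M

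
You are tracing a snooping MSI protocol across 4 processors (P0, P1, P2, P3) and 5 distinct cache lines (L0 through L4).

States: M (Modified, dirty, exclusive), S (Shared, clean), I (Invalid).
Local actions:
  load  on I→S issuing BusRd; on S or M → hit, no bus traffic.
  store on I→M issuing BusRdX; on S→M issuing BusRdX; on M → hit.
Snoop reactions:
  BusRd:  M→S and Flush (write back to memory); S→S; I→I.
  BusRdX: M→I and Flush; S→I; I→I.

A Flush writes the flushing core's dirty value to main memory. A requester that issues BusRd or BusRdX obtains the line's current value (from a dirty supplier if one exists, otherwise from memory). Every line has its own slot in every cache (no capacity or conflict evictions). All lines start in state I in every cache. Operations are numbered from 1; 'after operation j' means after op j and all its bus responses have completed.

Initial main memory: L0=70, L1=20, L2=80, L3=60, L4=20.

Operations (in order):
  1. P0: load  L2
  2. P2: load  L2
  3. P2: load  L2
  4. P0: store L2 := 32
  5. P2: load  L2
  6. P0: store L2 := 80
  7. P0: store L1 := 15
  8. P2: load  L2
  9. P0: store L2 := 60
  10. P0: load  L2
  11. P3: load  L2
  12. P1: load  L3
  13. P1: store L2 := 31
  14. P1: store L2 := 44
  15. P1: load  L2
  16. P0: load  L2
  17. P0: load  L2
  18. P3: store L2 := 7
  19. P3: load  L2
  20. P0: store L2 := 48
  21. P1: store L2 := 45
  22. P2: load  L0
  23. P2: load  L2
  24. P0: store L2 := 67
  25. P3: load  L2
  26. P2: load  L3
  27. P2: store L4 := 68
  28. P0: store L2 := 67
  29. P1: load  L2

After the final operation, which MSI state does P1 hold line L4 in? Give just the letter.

state = I

step 1: P0: load  L2  ⟶  SIII  (L2)  txn=BusRd  M[L2]=80
step 2: P2: load  L2  ⟶  SISI  (L2)  txn=BusRd  M[L2]=80
step 3: P2: load  L2  ⟶  SISI  (L2)  txn=∅  M[L2]=80
step 4: P0: store L2 := 32  ⟶  MIII  (L2)  txn=BusRdX  M[L2]=80
step 5: P2: load  L2  ⟶  SISI  (L2)  txn=BusRd+Flush  M[L2]=32
step 6: P0: store L2 := 80  ⟶  MIII  (L2)  txn=BusRdX  M[L2]=32
step 7: P0: store L1 := 15  ⟶  MIII  (L1)  txn=BusRdX  M[L1]=20
step 8: P2: load  L2  ⟶  SISI  (L2)  txn=BusRd+Flush  M[L2]=80
step 9: P0: store L2 := 60  ⟶  MIII  (L2)  txn=BusRdX  M[L2]=80
step 10: P0: load  L2  ⟶  MIII  (L2)  txn=∅  M[L2]=80
step 11: P3: load  L2  ⟶  SIIS  (L2)  txn=BusRd+Flush  M[L2]=60
step 12: P1: load  L3  ⟶  ISII  (L3)  txn=BusRd  M[L3]=60
step 13: P1: store L2 := 31  ⟶  IMII  (L2)  txn=BusRdX  M[L2]=60
step 14: P1: store L2 := 44  ⟶  IMII  (L2)  txn=∅  M[L2]=60
step 15: P1: load  L2  ⟶  IMII  (L2)  txn=∅  M[L2]=60
step 16: P0: load  L2  ⟶  SSII  (L2)  txn=BusRd+Flush  M[L2]=44
step 17: P0: load  L2  ⟶  SSII  (L2)  txn=∅  M[L2]=44
step 18: P3: store L2 := 7  ⟶  IIIM  (L2)  txn=BusRdX  M[L2]=44
step 19: P3: load  L2  ⟶  IIIM  (L2)  txn=∅  M[L2]=44
step 20: P0: store L2 := 48  ⟶  MIII  (L2)  txn=BusRdX+Flush  M[L2]=7
step 21: P1: store L2 := 45  ⟶  IMII  (L2)  txn=BusRdX+Flush  M[L2]=48
step 22: P2: load  L0  ⟶  IISI  (L0)  txn=BusRd  M[L0]=70
step 23: P2: load  L2  ⟶  ISSI  (L2)  txn=BusRd+Flush  M[L2]=45
step 24: P0: store L2 := 67  ⟶  MIII  (L2)  txn=BusRdX  M[L2]=45
step 25: P3: load  L2  ⟶  SIIS  (L2)  txn=BusRd+Flush  M[L2]=67
step 26: P2: load  L3  ⟶  ISSI  (L3)  txn=BusRd  M[L3]=60
step 27: P2: store L4 := 68  ⟶  IIMI  (L4)  txn=BusRdX  M[L4]=20
step 28: P0: store L2 := 67  ⟶  MIII  (L2)  txn=BusRdX  M[L2]=67
step 29: P1: load  L2  ⟶  SSII  (L2)  txn=BusRd+Flush  M[L2]=67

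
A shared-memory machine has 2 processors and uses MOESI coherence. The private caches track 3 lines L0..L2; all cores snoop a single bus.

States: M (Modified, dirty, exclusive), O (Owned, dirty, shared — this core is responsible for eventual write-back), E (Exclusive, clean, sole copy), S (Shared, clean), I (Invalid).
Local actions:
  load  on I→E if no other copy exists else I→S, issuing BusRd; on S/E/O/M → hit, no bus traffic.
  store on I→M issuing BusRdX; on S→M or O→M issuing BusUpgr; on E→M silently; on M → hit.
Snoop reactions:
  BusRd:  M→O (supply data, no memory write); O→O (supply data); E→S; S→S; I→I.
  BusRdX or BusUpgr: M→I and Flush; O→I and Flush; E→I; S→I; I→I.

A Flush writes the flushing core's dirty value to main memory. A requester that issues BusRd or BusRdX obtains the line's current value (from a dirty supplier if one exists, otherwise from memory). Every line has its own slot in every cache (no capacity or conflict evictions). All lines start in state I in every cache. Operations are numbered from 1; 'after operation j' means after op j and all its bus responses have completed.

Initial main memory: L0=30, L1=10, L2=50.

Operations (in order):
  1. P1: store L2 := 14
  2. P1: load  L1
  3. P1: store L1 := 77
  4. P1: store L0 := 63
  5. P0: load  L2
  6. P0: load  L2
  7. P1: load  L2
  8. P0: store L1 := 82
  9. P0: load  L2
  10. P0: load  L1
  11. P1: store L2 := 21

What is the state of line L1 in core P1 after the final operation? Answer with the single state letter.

state = I

[1] P1: store L2 := 14 | P0:I, P1:M(14) | bus: BusRdX
[2] P1: load  L1 | P0:I, P1:E(10) | bus: BusRd
[3] P1: store L1 := 77 | P0:I, P1:M(77) | bus: none
[4] P1: store L0 := 63 | P0:I, P1:M(63) | bus: BusRdX
[5] P0: load  L2 | P0:S(14), P1:O(14) | bus: BusRd
[6] P0: load  L2 | P0:S(14), P1:O(14) | bus: none
[7] P1: load  L2 | P0:S(14), P1:O(14) | bus: none
[8] P0: store L1 := 82 | P0:M(82), P1:I | bus: BusRdX,Flush
[9] P0: load  L2 | P0:S(14), P1:O(14) | bus: none
[10] P0: load  L1 | P0:M(82), P1:I | bus: none
[11] P1: store L2 := 21 | P0:I, P1:M(21) | bus: BusUpgr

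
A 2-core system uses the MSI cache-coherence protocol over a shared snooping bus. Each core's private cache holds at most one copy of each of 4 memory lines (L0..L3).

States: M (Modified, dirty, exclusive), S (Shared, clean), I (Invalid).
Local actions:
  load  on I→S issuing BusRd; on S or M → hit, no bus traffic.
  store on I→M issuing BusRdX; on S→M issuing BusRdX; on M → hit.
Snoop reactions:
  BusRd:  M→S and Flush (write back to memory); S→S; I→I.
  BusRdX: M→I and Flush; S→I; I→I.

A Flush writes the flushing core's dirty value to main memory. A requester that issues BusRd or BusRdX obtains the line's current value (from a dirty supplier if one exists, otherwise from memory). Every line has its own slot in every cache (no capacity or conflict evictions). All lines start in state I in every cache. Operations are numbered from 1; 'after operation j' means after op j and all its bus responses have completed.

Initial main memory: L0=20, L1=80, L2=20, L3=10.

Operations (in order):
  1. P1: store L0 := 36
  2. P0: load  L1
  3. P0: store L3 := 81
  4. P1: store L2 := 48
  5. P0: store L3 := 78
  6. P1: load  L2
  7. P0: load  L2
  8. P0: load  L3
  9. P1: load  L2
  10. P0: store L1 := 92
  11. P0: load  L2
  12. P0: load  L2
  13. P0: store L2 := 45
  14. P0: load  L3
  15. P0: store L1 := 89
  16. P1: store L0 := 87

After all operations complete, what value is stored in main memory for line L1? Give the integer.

memory[L1] = 80

[1] P1: store L0 := 36 | P0:I, P1:M(36) | bus: BusRdX
[2] P0: load  L1 | P0:S(80), P1:I | bus: BusRd
[3] P0: store L3 := 81 | P0:M(81), P1:I | bus: BusRdX
[4] P1: store L2 := 48 | P0:I, P1:M(48) | bus: BusRdX
[5] P0: store L3 := 78 | P0:M(78), P1:I | bus: none
[6] P1: load  L2 | P0:I, P1:M(48) | bus: none
[7] P0: load  L2 | P0:S(48), P1:S(48) | bus: BusRd,Flush
[8] P0: load  L3 | P0:M(78), P1:I | bus: none
[9] P1: load  L2 | P0:S(48), P1:S(48) | bus: none
[10] P0: store L1 := 92 | P0:M(92), P1:I | bus: BusRdX
[11] P0: load  L2 | P0:S(48), P1:S(48) | bus: none
[12] P0: load  L2 | P0:S(48), P1:S(48) | bus: none
[13] P0: store L2 := 45 | P0:M(45), P1:I | bus: BusRdX
[14] P0: load  L3 | P0:M(78), P1:I | bus: none
[15] P0: store L1 := 89 | P0:M(89), P1:I | bus: none
[16] P1: store L0 := 87 | P0:I, P1:M(87) | bus: none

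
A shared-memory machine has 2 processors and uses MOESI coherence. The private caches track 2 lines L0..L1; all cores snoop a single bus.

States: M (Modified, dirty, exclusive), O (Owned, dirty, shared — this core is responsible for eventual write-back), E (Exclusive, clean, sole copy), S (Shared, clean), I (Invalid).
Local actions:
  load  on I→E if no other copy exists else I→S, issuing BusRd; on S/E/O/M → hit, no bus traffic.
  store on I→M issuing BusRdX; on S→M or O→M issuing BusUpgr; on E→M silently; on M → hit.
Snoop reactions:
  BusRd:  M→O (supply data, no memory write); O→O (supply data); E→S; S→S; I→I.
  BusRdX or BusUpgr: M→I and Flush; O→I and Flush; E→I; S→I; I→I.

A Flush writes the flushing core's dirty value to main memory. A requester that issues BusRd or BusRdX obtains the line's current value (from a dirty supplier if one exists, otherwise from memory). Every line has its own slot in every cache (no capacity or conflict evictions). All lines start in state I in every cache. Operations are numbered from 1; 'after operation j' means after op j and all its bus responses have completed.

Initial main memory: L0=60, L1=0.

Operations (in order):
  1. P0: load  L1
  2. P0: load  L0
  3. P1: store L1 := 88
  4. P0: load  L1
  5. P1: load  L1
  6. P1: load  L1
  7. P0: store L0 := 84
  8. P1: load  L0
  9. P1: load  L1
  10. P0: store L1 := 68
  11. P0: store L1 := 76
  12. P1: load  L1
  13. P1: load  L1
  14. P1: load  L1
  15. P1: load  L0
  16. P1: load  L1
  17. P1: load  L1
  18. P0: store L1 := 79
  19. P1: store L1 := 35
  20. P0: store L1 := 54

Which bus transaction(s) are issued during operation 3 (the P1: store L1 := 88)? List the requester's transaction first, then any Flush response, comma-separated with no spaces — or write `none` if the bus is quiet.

1. P0: load  L1  bus=[BusRd]  L1: P0=E P1=I  mem[L1]=0
2. P0: load  L0  bus=[BusRd]  L0: P0=E P1=I  mem[L0]=60
3. P1: store L1 := 88  bus=[BusRdX]  L1: P0=I P1=M  mem[L1]=0
4. P0: load  L1  bus=[BusRd]  L1: P0=S P1=O  mem[L1]=0
5. P1: load  L1  bus=[-]  L1: P0=S P1=O  mem[L1]=0
6. P1: load  L1  bus=[-]  L1: P0=S P1=O  mem[L1]=0
7. P0: store L0 := 84  bus=[-]  L0: P0=M P1=I  mem[L0]=60
8. P1: load  L0  bus=[BusRd]  L0: P0=O P1=S  mem[L0]=60
9. P1: load  L1  bus=[-]  L1: P0=S P1=O  mem[L1]=0
10. P0: store L1 := 68  bus=[BusUpgr,Flush]  L1: P0=M P1=I  mem[L1]=88
11. P0: store L1 := 76  bus=[-]  L1: P0=M P1=I  mem[L1]=88
12. P1: load  L1  bus=[BusRd]  L1: P0=O P1=S  mem[L1]=88
13. P1: load  L1  bus=[-]  L1: P0=O P1=S  mem[L1]=88
14. P1: load  L1  bus=[-]  L1: P0=O P1=S  mem[L1]=88
15. P1: load  L0  bus=[-]  L0: P0=O P1=S  mem[L0]=60
16. P1: load  L1  bus=[-]  L1: P0=O P1=S  mem[L1]=88
17. P1: load  L1  bus=[-]  L1: P0=O P1=S  mem[L1]=88
18. P0: store L1 := 79  bus=[BusUpgr]  L1: P0=M P1=I  mem[L1]=88
19. P1: store L1 := 35  bus=[BusRdX,Flush]  L1: P0=I P1=M  mem[L1]=79
20. P0: store L1 := 54  bus=[BusRdX,Flush]  L1: P0=M P1=I  mem[L1]=35

bus = BusRdX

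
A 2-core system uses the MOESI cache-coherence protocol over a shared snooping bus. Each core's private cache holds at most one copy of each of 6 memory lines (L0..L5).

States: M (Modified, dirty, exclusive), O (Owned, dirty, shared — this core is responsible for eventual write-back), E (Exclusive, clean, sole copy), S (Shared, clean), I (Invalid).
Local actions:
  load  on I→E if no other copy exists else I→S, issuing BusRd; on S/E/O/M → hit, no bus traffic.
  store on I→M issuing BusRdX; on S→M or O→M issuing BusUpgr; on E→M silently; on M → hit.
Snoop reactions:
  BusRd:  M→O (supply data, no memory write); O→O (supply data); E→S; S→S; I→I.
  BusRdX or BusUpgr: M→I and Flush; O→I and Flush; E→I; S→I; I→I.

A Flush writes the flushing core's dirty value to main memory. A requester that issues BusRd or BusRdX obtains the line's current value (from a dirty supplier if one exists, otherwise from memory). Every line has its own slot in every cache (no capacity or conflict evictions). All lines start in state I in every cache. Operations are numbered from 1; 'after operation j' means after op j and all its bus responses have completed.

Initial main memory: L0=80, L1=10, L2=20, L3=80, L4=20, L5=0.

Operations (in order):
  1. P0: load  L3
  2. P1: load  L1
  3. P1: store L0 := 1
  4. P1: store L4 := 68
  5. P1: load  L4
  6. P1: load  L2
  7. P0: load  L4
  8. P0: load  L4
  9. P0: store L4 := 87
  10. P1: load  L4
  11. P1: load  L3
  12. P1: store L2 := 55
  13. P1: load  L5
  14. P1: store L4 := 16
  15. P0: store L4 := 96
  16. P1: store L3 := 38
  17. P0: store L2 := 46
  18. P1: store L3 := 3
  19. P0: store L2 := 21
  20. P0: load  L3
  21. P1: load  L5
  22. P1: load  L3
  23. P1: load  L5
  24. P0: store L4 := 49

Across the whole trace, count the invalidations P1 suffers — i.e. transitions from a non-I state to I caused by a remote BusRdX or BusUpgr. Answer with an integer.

step 1: P0: load  L3  ⟶  EI  (L3)  txn=BusRd  M[L3]=80
step 2: P1: load  L1  ⟶  IE  (L1)  txn=BusRd  M[L1]=10
step 3: P1: store L0 := 1  ⟶  IM  (L0)  txn=BusRdX  M[L0]=80
step 4: P1: store L4 := 68  ⟶  IM  (L4)  txn=BusRdX  M[L4]=20
step 5: P1: load  L4  ⟶  IM  (L4)  txn=∅  M[L4]=20
step 6: P1: load  L2  ⟶  IE  (L2)  txn=BusRd  M[L2]=20
step 7: P0: load  L4  ⟶  SO  (L4)  txn=BusRd  M[L4]=20
step 8: P0: load  L4  ⟶  SO  (L4)  txn=∅  M[L4]=20
step 9: P0: store L4 := 87  ⟶  MI  (L4)  txn=BusUpgr+Flush  M[L4]=68
step 10: P1: load  L4  ⟶  OS  (L4)  txn=BusRd  M[L4]=68
step 11: P1: load  L3  ⟶  SS  (L3)  txn=BusRd  M[L3]=80
step 12: P1: store L2 := 55  ⟶  IM  (L2)  txn=∅  M[L2]=20
step 13: P1: load  L5  ⟶  IE  (L5)  txn=BusRd  M[L5]=0
step 14: P1: store L4 := 16  ⟶  IM  (L4)  txn=BusUpgr+Flush  M[L4]=87
step 15: P0: store L4 := 96  ⟶  MI  (L4)  txn=BusRdX+Flush  M[L4]=16
step 16: P1: store L3 := 38  ⟶  IM  (L3)  txn=BusUpgr  M[L3]=80
step 17: P0: store L2 := 46  ⟶  MI  (L2)  txn=BusRdX+Flush  M[L2]=55
step 18: P1: store L3 := 3  ⟶  IM  (L3)  txn=∅  M[L3]=80
step 19: P0: store L2 := 21  ⟶  MI  (L2)  txn=∅  M[L2]=55
step 20: P0: load  L3  ⟶  SO  (L3)  txn=BusRd  M[L3]=80
step 21: P1: load  L5  ⟶  IE  (L5)  txn=∅  M[L5]=0
step 22: P1: load  L3  ⟶  SO  (L3)  txn=∅  M[L3]=80
step 23: P1: load  L5  ⟶  IE  (L5)  txn=∅  M[L5]=0
step 24: P0: store L4 := 49  ⟶  MI  (L4)  txn=∅  M[L4]=16

invalidations = 3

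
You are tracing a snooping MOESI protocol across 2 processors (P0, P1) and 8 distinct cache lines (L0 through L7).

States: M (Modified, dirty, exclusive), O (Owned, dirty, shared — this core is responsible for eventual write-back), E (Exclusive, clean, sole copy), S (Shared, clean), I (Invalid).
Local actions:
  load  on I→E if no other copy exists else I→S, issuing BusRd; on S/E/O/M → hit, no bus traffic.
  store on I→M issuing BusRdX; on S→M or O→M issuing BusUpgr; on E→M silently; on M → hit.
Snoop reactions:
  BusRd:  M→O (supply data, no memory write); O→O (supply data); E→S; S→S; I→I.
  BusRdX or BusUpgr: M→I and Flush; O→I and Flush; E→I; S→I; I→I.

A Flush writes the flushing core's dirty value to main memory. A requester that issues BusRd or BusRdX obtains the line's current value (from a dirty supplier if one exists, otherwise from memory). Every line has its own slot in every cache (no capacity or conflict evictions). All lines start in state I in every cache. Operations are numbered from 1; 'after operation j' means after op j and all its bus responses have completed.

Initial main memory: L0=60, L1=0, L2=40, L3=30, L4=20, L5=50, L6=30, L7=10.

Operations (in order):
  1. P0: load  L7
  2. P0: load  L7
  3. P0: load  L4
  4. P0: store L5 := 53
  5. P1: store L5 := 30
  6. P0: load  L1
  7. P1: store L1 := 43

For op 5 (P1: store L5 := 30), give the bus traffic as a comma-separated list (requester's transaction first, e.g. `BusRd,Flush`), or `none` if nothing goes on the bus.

bus = BusRdX,Flush

  op1 P0: load  L7 → E/I on L7; bus BusRd; mem=10
  op2 P0: load  L7 → E/I on L7; bus (none); mem=10
  op3 P0: load  L4 → E/I on L4; bus BusRd; mem=20
  op4 P0: store L5 := 53 → M/I on L5; bus BusRdX; mem=50
  op5 P1: store L5 := 30 → I/M on L5; bus BusRdX Flush; mem=53
  op6 P0: load  L1 → E/I on L1; bus BusRd; mem=0
  op7 P1: store L1 := 43 → I/M on L1; bus BusRdX; mem=0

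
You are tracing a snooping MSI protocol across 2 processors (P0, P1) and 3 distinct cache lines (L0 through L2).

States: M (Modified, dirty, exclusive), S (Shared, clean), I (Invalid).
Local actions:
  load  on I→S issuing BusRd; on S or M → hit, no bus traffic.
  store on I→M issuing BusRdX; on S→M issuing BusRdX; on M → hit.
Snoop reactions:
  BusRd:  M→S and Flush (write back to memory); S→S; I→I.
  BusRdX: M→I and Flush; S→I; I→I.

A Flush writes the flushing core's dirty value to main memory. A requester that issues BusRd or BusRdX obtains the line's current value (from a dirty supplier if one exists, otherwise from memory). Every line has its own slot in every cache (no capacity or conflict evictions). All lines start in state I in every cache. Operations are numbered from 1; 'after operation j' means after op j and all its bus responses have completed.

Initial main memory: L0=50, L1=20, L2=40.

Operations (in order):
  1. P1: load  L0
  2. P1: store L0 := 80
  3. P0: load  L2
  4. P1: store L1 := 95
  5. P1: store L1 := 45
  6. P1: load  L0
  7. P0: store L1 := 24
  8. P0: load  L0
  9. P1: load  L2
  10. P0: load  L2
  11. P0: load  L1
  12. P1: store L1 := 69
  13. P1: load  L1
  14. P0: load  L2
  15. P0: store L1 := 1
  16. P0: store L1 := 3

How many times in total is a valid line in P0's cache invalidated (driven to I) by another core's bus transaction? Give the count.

invalidations = 1

  op1 P1: load  L0 → I/S on L0; bus BusRd; mem=50
  op2 P1: store L0 := 80 → I/M on L0; bus BusRdX; mem=50
  op3 P0: load  L2 → S/I on L2; bus BusRd; mem=40
  op4 P1: store L1 := 95 → I/M on L1; bus BusRdX; mem=20
  op5 P1: store L1 := 45 → I/M on L1; bus (none); mem=20
  op6 P1: load  L0 → I/M on L0; bus (none); mem=50
  op7 P0: store L1 := 24 → M/I on L1; bus BusRdX Flush; mem=45
  op8 P0: load  L0 → S/S on L0; bus BusRd Flush; mem=80
  op9 P1: load  L2 → S/S on L2; bus BusRd; mem=40
  op10 P0: load  L2 → S/S on L2; bus (none); mem=40
  op11 P0: load  L1 → M/I on L1; bus (none); mem=45
  op12 P1: store L1 := 69 → I/M on L1; bus BusRdX Flush; mem=24
  op13 P1: load  L1 → I/M on L1; bus (none); mem=24
  op14 P0: load  L2 → S/S on L2; bus (none); mem=40
  op15 P0: store L1 := 1 → M/I on L1; bus BusRdX Flush; mem=69
  op16 P0: store L1 := 3 → M/I on L1; bus (none); mem=69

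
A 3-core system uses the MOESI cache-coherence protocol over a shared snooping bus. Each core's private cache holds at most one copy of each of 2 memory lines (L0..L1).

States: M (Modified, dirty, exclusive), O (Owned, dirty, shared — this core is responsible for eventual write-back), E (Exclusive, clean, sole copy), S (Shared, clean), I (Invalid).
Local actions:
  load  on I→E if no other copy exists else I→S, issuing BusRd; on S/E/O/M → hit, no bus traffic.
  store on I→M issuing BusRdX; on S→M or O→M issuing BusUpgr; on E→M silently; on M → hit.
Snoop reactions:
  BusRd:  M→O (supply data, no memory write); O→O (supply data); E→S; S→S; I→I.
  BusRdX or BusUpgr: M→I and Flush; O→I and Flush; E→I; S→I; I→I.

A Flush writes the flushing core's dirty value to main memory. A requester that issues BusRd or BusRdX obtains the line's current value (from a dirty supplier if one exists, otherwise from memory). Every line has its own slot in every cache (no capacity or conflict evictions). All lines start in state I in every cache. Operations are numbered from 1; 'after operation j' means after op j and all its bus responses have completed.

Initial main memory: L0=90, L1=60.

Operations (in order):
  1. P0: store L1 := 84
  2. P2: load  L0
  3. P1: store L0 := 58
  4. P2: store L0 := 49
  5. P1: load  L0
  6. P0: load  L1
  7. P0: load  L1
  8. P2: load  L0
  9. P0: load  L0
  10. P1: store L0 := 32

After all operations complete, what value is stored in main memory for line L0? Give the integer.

step 1: P0: store L1 := 84  ⟶  MII  (L1)  txn=BusRdX  M[L1]=60
step 2: P2: load  L0  ⟶  IIE  (L0)  txn=BusRd  M[L0]=90
step 3: P1: store L0 := 58  ⟶  IMI  (L0)  txn=BusRdX  M[L0]=90
step 4: P2: store L0 := 49  ⟶  IIM  (L0)  txn=BusRdX+Flush  M[L0]=58
step 5: P1: load  L0  ⟶  ISO  (L0)  txn=BusRd  M[L0]=58
step 6: P0: load  L1  ⟶  MII  (L1)  txn=∅  M[L1]=60
step 7: P0: load  L1  ⟶  MII  (L1)  txn=∅  M[L1]=60
step 8: P2: load  L0  ⟶  ISO  (L0)  txn=∅  M[L0]=58
step 9: P0: load  L0  ⟶  SSO  (L0)  txn=BusRd  M[L0]=58
step 10: P1: store L0 := 32  ⟶  IMI  (L0)  txn=BusUpgr+Flush  M[L0]=49

memory[L0] = 49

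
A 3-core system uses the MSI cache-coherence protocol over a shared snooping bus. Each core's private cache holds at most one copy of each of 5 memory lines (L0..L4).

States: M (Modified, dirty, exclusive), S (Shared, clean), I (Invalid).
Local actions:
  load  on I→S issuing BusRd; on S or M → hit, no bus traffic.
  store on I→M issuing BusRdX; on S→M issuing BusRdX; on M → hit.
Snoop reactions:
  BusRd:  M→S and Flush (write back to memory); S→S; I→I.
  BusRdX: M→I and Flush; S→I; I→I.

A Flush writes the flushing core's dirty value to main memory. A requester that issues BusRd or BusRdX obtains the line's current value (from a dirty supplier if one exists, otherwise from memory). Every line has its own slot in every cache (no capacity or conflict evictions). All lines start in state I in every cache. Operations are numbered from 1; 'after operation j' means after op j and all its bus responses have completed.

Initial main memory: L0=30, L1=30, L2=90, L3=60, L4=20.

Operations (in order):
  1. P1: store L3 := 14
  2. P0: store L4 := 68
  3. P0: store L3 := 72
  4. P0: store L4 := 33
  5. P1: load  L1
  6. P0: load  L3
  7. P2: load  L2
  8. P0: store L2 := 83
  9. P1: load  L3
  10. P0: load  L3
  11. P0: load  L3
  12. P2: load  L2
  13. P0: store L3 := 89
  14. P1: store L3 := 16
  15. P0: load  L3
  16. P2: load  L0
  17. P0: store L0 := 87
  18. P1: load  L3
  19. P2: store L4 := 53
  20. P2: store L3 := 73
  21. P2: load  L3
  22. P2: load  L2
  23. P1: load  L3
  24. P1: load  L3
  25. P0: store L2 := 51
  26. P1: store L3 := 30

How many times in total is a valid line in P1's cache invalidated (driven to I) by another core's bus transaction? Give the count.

1. P1: store L3 := 14  bus=[BusRdX]  L3: P0=I P1=M P2=I  mem[L3]=60
2. P0: store L4 := 68  bus=[BusRdX]  L4: P0=M P1=I P2=I  mem[L4]=20
3. P0: store L3 := 72  bus=[BusRdX,Flush]  L3: P0=M P1=I P2=I  mem[L3]=14
4. P0: store L4 := 33  bus=[-]  L4: P0=M P1=I P2=I  mem[L4]=20
5. P1: load  L1  bus=[BusRd]  L1: P0=I P1=S P2=I  mem[L1]=30
6. P0: load  L3  bus=[-]  L3: P0=M P1=I P2=I  mem[L3]=14
7. P2: load  L2  bus=[BusRd]  L2: P0=I P1=I P2=S  mem[L2]=90
8. P0: store L2 := 83  bus=[BusRdX]  L2: P0=M P1=I P2=I  mem[L2]=90
9. P1: load  L3  bus=[BusRd,Flush]  L3: P0=S P1=S P2=I  mem[L3]=72
10. P0: load  L3  bus=[-]  L3: P0=S P1=S P2=I  mem[L3]=72
11. P0: load  L3  bus=[-]  L3: P0=S P1=S P2=I  mem[L3]=72
12. P2: load  L2  bus=[BusRd,Flush]  L2: P0=S P1=I P2=S  mem[L2]=83
13. P0: store L3 := 89  bus=[BusRdX]  L3: P0=M P1=I P2=I  mem[L3]=72
14. P1: store L3 := 16  bus=[BusRdX,Flush]  L3: P0=I P1=M P2=I  mem[L3]=89
15. P0: load  L3  bus=[BusRd,Flush]  L3: P0=S P1=S P2=I  mem[L3]=16
16. P2: load  L0  bus=[BusRd]  L0: P0=I P1=I P2=S  mem[L0]=30
17. P0: store L0 := 87  bus=[BusRdX]  L0: P0=M P1=I P2=I  mem[L0]=30
18. P1: load  L3  bus=[-]  L3: P0=S P1=S P2=I  mem[L3]=16
19. P2: store L4 := 53  bus=[BusRdX,Flush]  L4: P0=I P1=I P2=M  mem[L4]=33
20. P2: store L3 := 73  bus=[BusRdX]  L3: P0=I P1=I P2=M  mem[L3]=16
21. P2: load  L3  bus=[-]  L3: P0=I P1=I P2=M  mem[L3]=16
22. P2: load  L2  bus=[-]  L2: P0=S P1=I P2=S  mem[L2]=83
23. P1: load  L3  bus=[BusRd,Flush]  L3: P0=I P1=S P2=S  mem[L3]=73
24. P1: load  L3  bus=[-]  L3: P0=I P1=S P2=S  mem[L3]=73
25. P0: store L2 := 51  bus=[BusRdX]  L2: P0=M P1=I P2=I  mem[L2]=83
26. P1: store L3 := 30  bus=[BusRdX]  L3: P0=I P1=M P2=I  mem[L3]=73

invalidations = 3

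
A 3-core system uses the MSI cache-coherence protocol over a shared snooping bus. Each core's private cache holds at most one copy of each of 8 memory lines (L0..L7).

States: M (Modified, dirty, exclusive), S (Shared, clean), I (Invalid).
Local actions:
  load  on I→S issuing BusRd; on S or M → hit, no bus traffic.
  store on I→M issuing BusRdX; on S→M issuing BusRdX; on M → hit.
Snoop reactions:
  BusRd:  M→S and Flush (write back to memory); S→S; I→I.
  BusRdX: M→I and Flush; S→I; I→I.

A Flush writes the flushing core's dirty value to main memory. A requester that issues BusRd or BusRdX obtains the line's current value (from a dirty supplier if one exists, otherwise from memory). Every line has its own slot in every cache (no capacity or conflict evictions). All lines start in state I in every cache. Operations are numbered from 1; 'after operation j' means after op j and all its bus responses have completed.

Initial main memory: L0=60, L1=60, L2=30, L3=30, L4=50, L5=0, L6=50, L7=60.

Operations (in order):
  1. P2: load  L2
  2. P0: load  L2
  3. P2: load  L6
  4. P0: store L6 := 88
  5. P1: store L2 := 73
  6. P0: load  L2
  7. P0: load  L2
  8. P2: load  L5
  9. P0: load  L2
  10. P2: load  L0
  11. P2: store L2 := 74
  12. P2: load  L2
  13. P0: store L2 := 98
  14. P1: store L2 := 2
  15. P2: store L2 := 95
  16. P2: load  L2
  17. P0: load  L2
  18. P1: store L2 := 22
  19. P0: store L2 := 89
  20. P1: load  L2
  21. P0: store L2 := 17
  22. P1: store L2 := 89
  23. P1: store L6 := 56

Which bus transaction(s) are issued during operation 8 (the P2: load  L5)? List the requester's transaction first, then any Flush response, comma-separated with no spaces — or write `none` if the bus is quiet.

bus = BusRd

step 1: P2: load  L2  ⟶  IIS  (L2)  txn=BusRd  M[L2]=30
step 2: P0: load  L2  ⟶  SIS  (L2)  txn=BusRd  M[L2]=30
step 3: P2: load  L6  ⟶  IIS  (L6)  txn=BusRd  M[L6]=50
step 4: P0: store L6 := 88  ⟶  MII  (L6)  txn=BusRdX  M[L6]=50
step 5: P1: store L2 := 73  ⟶  IMI  (L2)  txn=BusRdX  M[L2]=30
step 6: P0: load  L2  ⟶  SSI  (L2)  txn=BusRd+Flush  M[L2]=73
step 7: P0: load  L2  ⟶  SSI  (L2)  txn=∅  M[L2]=73
step 8: P2: load  L5  ⟶  IIS  (L5)  txn=BusRd  M[L5]=0
step 9: P0: load  L2  ⟶  SSI  (L2)  txn=∅  M[L2]=73
step 10: P2: load  L0  ⟶  IIS  (L0)  txn=BusRd  M[L0]=60
step 11: P2: store L2 := 74  ⟶  IIM  (L2)  txn=BusRdX  M[L2]=73
step 12: P2: load  L2  ⟶  IIM  (L2)  txn=∅  M[L2]=73
step 13: P0: store L2 := 98  ⟶  MII  (L2)  txn=BusRdX+Flush  M[L2]=74
step 14: P1: store L2 := 2  ⟶  IMI  (L2)  txn=BusRdX+Flush  M[L2]=98
step 15: P2: store L2 := 95  ⟶  IIM  (L2)  txn=BusRdX+Flush  M[L2]=2
step 16: P2: load  L2  ⟶  IIM  (L2)  txn=∅  M[L2]=2
step 17: P0: load  L2  ⟶  SIS  (L2)  txn=BusRd+Flush  M[L2]=95
step 18: P1: store L2 := 22  ⟶  IMI  (L2)  txn=BusRdX  M[L2]=95
step 19: P0: store L2 := 89  ⟶  MII  (L2)  txn=BusRdX+Flush  M[L2]=22
step 20: P1: load  L2  ⟶  SSI  (L2)  txn=BusRd+Flush  M[L2]=89
step 21: P0: store L2 := 17  ⟶  MII  (L2)  txn=BusRdX  M[L2]=89
step 22: P1: store L2 := 89  ⟶  IMI  (L2)  txn=BusRdX+Flush  M[L2]=17
step 23: P1: store L6 := 56  ⟶  IMI  (L6)  txn=BusRdX+Flush  M[L6]=88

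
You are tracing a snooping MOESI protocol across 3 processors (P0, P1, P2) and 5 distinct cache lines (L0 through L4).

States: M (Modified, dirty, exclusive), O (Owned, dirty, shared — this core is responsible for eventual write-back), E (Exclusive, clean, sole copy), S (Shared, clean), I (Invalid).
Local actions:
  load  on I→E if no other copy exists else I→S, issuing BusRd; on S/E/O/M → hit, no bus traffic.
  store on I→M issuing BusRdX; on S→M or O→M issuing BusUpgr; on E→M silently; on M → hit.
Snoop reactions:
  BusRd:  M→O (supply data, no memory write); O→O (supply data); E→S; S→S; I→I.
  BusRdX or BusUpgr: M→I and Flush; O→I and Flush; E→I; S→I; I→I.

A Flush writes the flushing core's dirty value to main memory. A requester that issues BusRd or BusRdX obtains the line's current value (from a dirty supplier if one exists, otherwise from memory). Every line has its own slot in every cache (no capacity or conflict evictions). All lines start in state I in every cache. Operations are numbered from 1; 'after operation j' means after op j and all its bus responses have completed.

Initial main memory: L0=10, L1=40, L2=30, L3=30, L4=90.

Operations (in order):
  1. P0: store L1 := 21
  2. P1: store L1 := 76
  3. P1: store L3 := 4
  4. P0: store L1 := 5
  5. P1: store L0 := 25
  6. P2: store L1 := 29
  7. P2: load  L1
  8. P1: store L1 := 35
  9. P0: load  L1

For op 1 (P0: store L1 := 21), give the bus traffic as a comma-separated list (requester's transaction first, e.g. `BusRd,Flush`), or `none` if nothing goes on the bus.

step 1: P0: store L1 := 21  ⟶  MII  (L1)  txn=BusRdX  M[L1]=40
step 2: P1: store L1 := 76  ⟶  IMI  (L1)  txn=BusRdX+Flush  M[L1]=21
step 3: P1: store L3 := 4  ⟶  IMI  (L3)  txn=BusRdX  M[L3]=30
step 4: P0: store L1 := 5  ⟶  MII  (L1)  txn=BusRdX+Flush  M[L1]=76
step 5: P1: store L0 := 25  ⟶  IMI  (L0)  txn=BusRdX  M[L0]=10
step 6: P2: store L1 := 29  ⟶  IIM  (L1)  txn=BusRdX+Flush  M[L1]=5
step 7: P2: load  L1  ⟶  IIM  (L1)  txn=∅  M[L1]=5
step 8: P1: store L1 := 35  ⟶  IMI  (L1)  txn=BusRdX+Flush  M[L1]=29
step 9: P0: load  L1  ⟶  SOI  (L1)  txn=BusRd  M[L1]=29

bus = BusRdX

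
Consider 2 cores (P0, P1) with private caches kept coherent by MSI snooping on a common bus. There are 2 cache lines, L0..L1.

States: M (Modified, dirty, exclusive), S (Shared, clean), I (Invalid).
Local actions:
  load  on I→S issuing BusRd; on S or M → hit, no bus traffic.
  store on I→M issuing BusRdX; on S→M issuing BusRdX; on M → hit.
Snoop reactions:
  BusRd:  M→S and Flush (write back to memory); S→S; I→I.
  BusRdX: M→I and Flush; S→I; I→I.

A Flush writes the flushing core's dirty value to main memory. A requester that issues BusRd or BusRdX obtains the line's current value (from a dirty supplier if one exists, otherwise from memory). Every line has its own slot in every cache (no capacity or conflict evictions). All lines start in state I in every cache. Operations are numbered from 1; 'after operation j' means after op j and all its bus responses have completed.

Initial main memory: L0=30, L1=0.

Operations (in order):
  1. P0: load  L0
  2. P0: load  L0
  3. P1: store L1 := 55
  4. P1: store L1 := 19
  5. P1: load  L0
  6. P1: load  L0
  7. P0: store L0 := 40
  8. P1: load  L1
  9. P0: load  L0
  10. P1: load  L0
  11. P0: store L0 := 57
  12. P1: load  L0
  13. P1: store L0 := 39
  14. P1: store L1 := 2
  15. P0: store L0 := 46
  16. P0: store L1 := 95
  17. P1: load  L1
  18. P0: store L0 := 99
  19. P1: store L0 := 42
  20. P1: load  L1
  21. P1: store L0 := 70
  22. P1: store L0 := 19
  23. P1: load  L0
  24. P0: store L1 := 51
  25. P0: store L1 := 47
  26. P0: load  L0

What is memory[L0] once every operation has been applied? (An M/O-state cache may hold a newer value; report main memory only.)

memory[L0] = 19

  op1 P0: load  L0 → S/I on L0; bus BusRd; mem=30
  op2 P0: load  L0 → S/I on L0; bus (none); mem=30
  op3 P1: store L1 := 55 → I/M on L1; bus BusRdX; mem=0
  op4 P1: store L1 := 19 → I/M on L1; bus (none); mem=0
  op5 P1: load  L0 → S/S on L0; bus BusRd; mem=30
  op6 P1: load  L0 → S/S on L0; bus (none); mem=30
  op7 P0: store L0 := 40 → M/I on L0; bus BusRdX; mem=30
  op8 P1: load  L1 → I/M on L1; bus (none); mem=0
  op9 P0: load  L0 → M/I on L0; bus (none); mem=30
  op10 P1: load  L0 → S/S on L0; bus BusRd Flush; mem=40
  op11 P0: store L0 := 57 → M/I on L0; bus BusRdX; mem=40
  op12 P1: load  L0 → S/S on L0; bus BusRd Flush; mem=57
  op13 P1: store L0 := 39 → I/M on L0; bus BusRdX; mem=57
  op14 P1: store L1 := 2 → I/M on L1; bus (none); mem=0
  op15 P0: store L0 := 46 → M/I on L0; bus BusRdX Flush; mem=39
  op16 P0: store L1 := 95 → M/I on L1; bus BusRdX Flush; mem=2
  op17 P1: load  L1 → S/S on L1; bus BusRd Flush; mem=95
  op18 P0: store L0 := 99 → M/I on L0; bus (none); mem=39
  op19 P1: store L0 := 42 → I/M on L0; bus BusRdX Flush; mem=99
  op20 P1: load  L1 → S/S on L1; bus (none); mem=95
  op21 P1: store L0 := 70 → I/M on L0; bus (none); mem=99
  op22 P1: store L0 := 19 → I/M on L0; bus (none); mem=99
  op23 P1: load  L0 → I/M on L0; bus (none); mem=99
  op24 P0: store L1 := 51 → M/I on L1; bus BusRdX; mem=95
  op25 P0: store L1 := 47 → M/I on L1; bus (none); mem=95
  op26 P0: load  L0 → S/S on L0; bus BusRd Flush; mem=19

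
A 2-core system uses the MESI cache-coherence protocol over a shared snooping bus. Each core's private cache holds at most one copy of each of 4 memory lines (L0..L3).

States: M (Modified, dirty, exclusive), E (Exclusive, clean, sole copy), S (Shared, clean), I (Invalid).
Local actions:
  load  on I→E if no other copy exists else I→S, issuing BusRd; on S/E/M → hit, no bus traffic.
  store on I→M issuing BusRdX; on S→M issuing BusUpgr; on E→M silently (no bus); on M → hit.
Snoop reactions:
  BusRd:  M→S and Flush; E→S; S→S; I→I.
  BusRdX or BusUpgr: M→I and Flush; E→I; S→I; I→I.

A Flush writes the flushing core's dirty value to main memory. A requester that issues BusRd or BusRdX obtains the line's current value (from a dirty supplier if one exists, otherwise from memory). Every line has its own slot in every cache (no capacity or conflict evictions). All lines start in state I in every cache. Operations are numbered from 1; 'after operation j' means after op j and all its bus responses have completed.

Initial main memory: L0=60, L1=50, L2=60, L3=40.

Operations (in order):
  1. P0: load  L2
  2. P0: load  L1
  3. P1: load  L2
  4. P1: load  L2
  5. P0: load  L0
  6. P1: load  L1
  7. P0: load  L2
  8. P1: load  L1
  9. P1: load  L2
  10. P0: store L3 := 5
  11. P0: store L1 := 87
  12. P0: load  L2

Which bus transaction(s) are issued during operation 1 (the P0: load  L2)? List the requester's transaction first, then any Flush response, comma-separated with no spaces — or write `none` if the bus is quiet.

bus = BusRd

1. P0: load  L2  bus=[BusRd]  L2: P0=E P1=I  mem[L2]=60
2. P0: load  L1  bus=[BusRd]  L1: P0=E P1=I  mem[L1]=50
3. P1: load  L2  bus=[BusRd]  L2: P0=S P1=S  mem[L2]=60
4. P1: load  L2  bus=[-]  L2: P0=S P1=S  mem[L2]=60
5. P0: load  L0  bus=[BusRd]  L0: P0=E P1=I  mem[L0]=60
6. P1: load  L1  bus=[BusRd]  L1: P0=S P1=S  mem[L1]=50
7. P0: load  L2  bus=[-]  L2: P0=S P1=S  mem[L2]=60
8. P1: load  L1  bus=[-]  L1: P0=S P1=S  mem[L1]=50
9. P1: load  L2  bus=[-]  L2: P0=S P1=S  mem[L2]=60
10. P0: store L3 := 5  bus=[BusRdX]  L3: P0=M P1=I  mem[L3]=40
11. P0: store L1 := 87  bus=[BusUpgr]  L1: P0=M P1=I  mem[L1]=50
12. P0: load  L2  bus=[-]  L2: P0=S P1=S  mem[L2]=60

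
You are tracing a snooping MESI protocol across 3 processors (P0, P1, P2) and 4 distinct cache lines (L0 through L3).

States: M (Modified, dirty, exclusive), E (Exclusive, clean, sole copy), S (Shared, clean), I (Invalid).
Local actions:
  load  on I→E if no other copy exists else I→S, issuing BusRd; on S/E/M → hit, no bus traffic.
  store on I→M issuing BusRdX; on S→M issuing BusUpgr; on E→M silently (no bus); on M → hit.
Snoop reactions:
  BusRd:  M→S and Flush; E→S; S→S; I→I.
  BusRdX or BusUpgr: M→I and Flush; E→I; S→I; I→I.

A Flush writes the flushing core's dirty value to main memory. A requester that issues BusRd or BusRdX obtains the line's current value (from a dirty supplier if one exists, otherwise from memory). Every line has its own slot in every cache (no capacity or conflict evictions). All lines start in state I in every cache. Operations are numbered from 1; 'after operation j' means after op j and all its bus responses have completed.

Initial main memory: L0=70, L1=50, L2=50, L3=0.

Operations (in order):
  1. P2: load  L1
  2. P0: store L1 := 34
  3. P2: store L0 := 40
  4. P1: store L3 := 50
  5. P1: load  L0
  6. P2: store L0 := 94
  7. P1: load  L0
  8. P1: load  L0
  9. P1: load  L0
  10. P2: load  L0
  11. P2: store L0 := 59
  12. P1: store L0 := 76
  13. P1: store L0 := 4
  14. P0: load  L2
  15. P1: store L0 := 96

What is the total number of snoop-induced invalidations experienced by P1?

1. P2: load  L1  bus=[BusRd]  L1: P0=I P1=I P2=E  mem[L1]=50
2. P0: store L1 := 34  bus=[BusRdX]  L1: P0=M P1=I P2=I  mem[L1]=50
3. P2: store L0 := 40  bus=[BusRdX]  L0: P0=I P1=I P2=M  mem[L0]=70
4. P1: store L3 := 50  bus=[BusRdX]  L3: P0=I P1=M P2=I  mem[L3]=0
5. P1: load  L0  bus=[BusRd,Flush]  L0: P0=I P1=S P2=S  mem[L0]=40
6. P2: store L0 := 94  bus=[BusUpgr]  L0: P0=I P1=I P2=M  mem[L0]=40
7. P1: load  L0  bus=[BusRd,Flush]  L0: P0=I P1=S P2=S  mem[L0]=94
8. P1: load  L0  bus=[-]  L0: P0=I P1=S P2=S  mem[L0]=94
9. P1: load  L0  bus=[-]  L0: P0=I P1=S P2=S  mem[L0]=94
10. P2: load  L0  bus=[-]  L0: P0=I P1=S P2=S  mem[L0]=94
11. P2: store L0 := 59  bus=[BusUpgr]  L0: P0=I P1=I P2=M  mem[L0]=94
12. P1: store L0 := 76  bus=[BusRdX,Flush]  L0: P0=I P1=M P2=I  mem[L0]=59
13. P1: store L0 := 4  bus=[-]  L0: P0=I P1=M P2=I  mem[L0]=59
14. P0: load  L2  bus=[BusRd]  L2: P0=E P1=I P2=I  mem[L2]=50
15. P1: store L0 := 96  bus=[-]  L0: P0=I P1=M P2=I  mem[L0]=59

invalidations = 2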